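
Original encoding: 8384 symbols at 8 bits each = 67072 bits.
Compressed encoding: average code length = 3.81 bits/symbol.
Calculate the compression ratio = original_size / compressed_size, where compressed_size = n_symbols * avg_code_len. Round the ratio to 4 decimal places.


original_size = n_symbols * orig_bits = 8384 * 8 = 67072 bits
compressed_size = n_symbols * avg_code_len = 8384 * 3.81 = 31943.04 bits
ratio = original_size / compressed_size = 67072 / 31943.04 = 2.0997

Compression ratio = 2.0997


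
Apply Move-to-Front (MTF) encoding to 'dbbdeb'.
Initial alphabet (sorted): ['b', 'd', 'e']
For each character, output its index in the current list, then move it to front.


MTF encoding:
'd': index 1 in ['b', 'd', 'e'] -> ['d', 'b', 'e']
'b': index 1 in ['d', 'b', 'e'] -> ['b', 'd', 'e']
'b': index 0 in ['b', 'd', 'e'] -> ['b', 'd', 'e']
'd': index 1 in ['b', 'd', 'e'] -> ['d', 'b', 'e']
'e': index 2 in ['d', 'b', 'e'] -> ['e', 'd', 'b']
'b': index 2 in ['e', 'd', 'b'] -> ['b', 'e', 'd']


Output: [1, 1, 0, 1, 2, 2]


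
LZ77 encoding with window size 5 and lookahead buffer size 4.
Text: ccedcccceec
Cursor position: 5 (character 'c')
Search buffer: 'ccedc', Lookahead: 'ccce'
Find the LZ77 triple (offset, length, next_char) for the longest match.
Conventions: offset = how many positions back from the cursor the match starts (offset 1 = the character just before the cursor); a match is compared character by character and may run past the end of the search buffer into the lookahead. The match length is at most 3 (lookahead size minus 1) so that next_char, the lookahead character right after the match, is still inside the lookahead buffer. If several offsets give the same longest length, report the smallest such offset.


Try each offset into the search buffer:
  offset=1 (pos 4, char 'c'): match length 3
  offset=2 (pos 3, char 'd'): match length 0
  offset=3 (pos 2, char 'e'): match length 0
  offset=4 (pos 1, char 'c'): match length 1
  offset=5 (pos 0, char 'c'): match length 2
Longest match has length 3 at offset 1.
next_char = character at position 5 + 3 = 8 -> 'e'

Best match: offset=1, length=3 (matching 'ccc' starting at position 4)
LZ77 triple: (1, 3, 'e')


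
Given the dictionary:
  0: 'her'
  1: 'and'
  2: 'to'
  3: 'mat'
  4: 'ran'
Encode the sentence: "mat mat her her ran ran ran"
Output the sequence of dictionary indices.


Look up each word in the dictionary:
  'mat' -> 3
  'mat' -> 3
  'her' -> 0
  'her' -> 0
  'ran' -> 4
  'ran' -> 4
  'ran' -> 4

Encoded: [3, 3, 0, 0, 4, 4, 4]


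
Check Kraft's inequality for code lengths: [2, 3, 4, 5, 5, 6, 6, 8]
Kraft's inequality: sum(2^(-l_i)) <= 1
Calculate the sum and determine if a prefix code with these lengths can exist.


Sum = 2^(-2) + 2^(-3) + 2^(-4) + 2^(-5) + 2^(-5) + 2^(-6) + 2^(-6) + 2^(-8)
    = 0.25 + 0.125 + 0.0625 + 0.03125 + 0.03125 + 0.015625 + 0.015625 + 0.00390625
    = 137/256 = 0.53515625
Since 0.53515625 <= 1, Kraft's inequality IS satisfied.
A prefix code with these lengths CAN exist.

Kraft sum = 0.53515625. Satisfied.


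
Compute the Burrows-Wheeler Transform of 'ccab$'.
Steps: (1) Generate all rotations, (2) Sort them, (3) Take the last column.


Rotations (sorted):
  0: $ccab -> last char: b
  1: ab$cc -> last char: c
  2: b$cca -> last char: a
  3: cab$c -> last char: c
  4: ccab$ -> last char: $


BWT = bcac$


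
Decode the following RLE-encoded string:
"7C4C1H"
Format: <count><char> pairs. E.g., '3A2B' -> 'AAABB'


Expanding each <count><char> pair:
  7C -> 'CCCCCCC'
  4C -> 'CCCC'
  1H -> 'H'

Decoded = CCCCCCCCCCCH


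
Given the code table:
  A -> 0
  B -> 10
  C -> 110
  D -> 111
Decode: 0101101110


Decoding:
0 -> A
10 -> B
110 -> C
111 -> D
0 -> A


Result: ABCDA


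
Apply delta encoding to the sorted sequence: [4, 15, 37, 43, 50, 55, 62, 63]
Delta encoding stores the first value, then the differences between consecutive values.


First value: 4
Deltas:
  15 - 4 = 11
  37 - 15 = 22
  43 - 37 = 6
  50 - 43 = 7
  55 - 50 = 5
  62 - 55 = 7
  63 - 62 = 1


Delta encoded: [4, 11, 22, 6, 7, 5, 7, 1]


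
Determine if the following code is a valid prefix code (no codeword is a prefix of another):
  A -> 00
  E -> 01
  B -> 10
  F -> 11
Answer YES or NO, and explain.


Checking each pair (does one codeword prefix another?):
  A='00' vs E='01': no prefix
  A='00' vs B='10': no prefix
  A='00' vs F='11': no prefix
  E='01' vs A='00': no prefix
  E='01' vs B='10': no prefix
  E='01' vs F='11': no prefix
  B='10' vs A='00': no prefix
  B='10' vs E='01': no prefix
  B='10' vs F='11': no prefix
  F='11' vs A='00': no prefix
  F='11' vs E='01': no prefix
  F='11' vs B='10': no prefix
No violation found over all pairs.

YES -- this is a valid prefix code. No codeword is a prefix of any other codeword.


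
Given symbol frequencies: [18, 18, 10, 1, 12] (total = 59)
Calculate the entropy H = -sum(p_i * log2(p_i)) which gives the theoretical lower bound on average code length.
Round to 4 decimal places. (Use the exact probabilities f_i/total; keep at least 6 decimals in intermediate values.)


Per-symbol terms -p_i * log2(p_i) with p_i = f_i/59:
  p = 18/59 = 0.305085: log2(p) = -1.712718, -p*log2(p) = 0.522524
  p = 18/59 = 0.305085: log2(p) = -1.712718, -p*log2(p) = 0.522524
  p = 10/59 = 0.169492: log2(p) = -2.560715, -p*log2(p) = 0.434019
  p = 1/59 = 0.016949: log2(p) = -5.882643, -p*log2(p) = 0.099706
  p = 12/59 = 0.203390: log2(p) = -2.297681, -p*log2(p) = 0.467325
H = 0.522524 + 0.522524 + 0.434019 + 0.099706 + 0.467325 = 2.046098

H = 2.0461 bits/symbol


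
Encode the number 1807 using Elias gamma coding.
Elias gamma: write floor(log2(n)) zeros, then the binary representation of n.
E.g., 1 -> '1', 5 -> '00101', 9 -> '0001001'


num_bits = floor(log2(1807)) + 1 = 11
leading_zeros = num_bits - 1 = 10
binary(1807) = 11100001111

Elias gamma(1807) = '0000000000' + '11100001111' = 000000000011100001111 (21 bits)


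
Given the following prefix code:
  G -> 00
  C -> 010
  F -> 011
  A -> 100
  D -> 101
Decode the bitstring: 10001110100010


Decoding step by step:
Bits 100 -> A
Bits 011 -> F
Bits 101 -> D
Bits 00 -> G
Bits 010 -> C


Decoded message: AFDGC


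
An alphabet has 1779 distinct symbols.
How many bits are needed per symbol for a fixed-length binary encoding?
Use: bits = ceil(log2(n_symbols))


log2(1779) = 10.7969
Bracket: 2^10 = 1024 < 1779 <= 2^11 = 2048
So ceil(log2(1779)) = 11

bits = ceil(log2(1779)) = ceil(10.7969) = 11 bits


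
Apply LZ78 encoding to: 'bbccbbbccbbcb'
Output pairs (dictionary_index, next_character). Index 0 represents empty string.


LZ78 encoding steps:
Dictionary: {0: ''}
Step 1: w='' (idx 0), next='b' -> output (0, 'b'), add 'b' as idx 1
Step 2: w='b' (idx 1), next='c' -> output (1, 'c'), add 'bc' as idx 2
Step 3: w='' (idx 0), next='c' -> output (0, 'c'), add 'c' as idx 3
Step 4: w='b' (idx 1), next='b' -> output (1, 'b'), add 'bb' as idx 4
Step 5: w='bc' (idx 2), next='c' -> output (2, 'c'), add 'bcc' as idx 5
Step 6: w='bb' (idx 4), next='c' -> output (4, 'c'), add 'bbc' as idx 6
Step 7: w='b' (idx 1), end of input -> output (1, '')


Encoded: [(0, 'b'), (1, 'c'), (0, 'c'), (1, 'b'), (2, 'c'), (4, 'c'), (1, '')]


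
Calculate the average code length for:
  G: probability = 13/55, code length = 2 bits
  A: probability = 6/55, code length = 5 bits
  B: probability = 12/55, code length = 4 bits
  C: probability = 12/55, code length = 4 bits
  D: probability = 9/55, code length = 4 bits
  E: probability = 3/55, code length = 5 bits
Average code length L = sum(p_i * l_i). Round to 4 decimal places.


Weighted contributions p_i * l_i:
  G: (13/55) * 2 = 26/55
  A: (6/55) * 5 = 30/55
  B: (12/55) * 4 = 48/55
  C: (12/55) * 4 = 48/55
  D: (9/55) * 4 = 36/55
  E: (3/55) * 5 = 15/55
Sum = (26 + 30 + 48 + 48 + 36 + 15)/55 = 203/55

L = 203/55 = 3.6909 bits/symbol


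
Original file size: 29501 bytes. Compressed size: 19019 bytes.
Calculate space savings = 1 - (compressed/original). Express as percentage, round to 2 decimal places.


ratio = compressed/original = 19019/29501 = 0.64469
savings = 1 - ratio = 1 - 0.64469 = 0.35531
as a percentage: 0.35531 * 100 = 35.53%

Space savings = 1 - 19019/29501 = 35.53%


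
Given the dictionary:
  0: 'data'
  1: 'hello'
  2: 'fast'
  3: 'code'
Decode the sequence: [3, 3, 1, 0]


Look up each index in the dictionary:
  3 -> 'code'
  3 -> 'code'
  1 -> 'hello'
  0 -> 'data'

Decoded: "code code hello data"


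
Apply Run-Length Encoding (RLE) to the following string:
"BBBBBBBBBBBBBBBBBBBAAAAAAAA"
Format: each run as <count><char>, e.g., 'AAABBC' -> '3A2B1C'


Scanning runs left to right:
  i=0: run of 'B' x 19 -> '19B'
  i=19: run of 'A' x 8 -> '8A'

RLE = 19B8A


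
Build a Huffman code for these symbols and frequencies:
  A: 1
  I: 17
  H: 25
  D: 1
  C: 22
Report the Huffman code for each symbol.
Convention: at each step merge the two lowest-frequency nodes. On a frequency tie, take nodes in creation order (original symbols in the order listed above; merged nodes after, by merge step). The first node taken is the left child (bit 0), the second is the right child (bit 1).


Huffman tree construction:
Step 1: Merge A(1) + D(1) = 2
Step 2: Merge (A+D)(2) + I(17) = 19
Step 3: Merge ((A+D)+I)(19) + C(22) = 41
Step 4: Merge H(25) + (((A+D)+I)+C)(41) = 66
Read each symbol's code off the tree from the root (left child = 0, right child = 1).

Codes:
  A: 1000 (length 4)
  I: 101 (length 3)
  H: 0 (length 1)
  D: 1001 (length 4)
  C: 11 (length 2)
Average code length: 128/66 = 1.9394 bits/symbol


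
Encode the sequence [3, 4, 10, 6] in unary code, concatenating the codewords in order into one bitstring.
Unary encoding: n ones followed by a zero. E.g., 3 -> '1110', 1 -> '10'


Encode each number as n ones followed by a terminating 0:
  3 -> 1110 (4 bits)
  4 -> 11110 (5 bits)
  10 -> 11111111110 (11 bits)
  6 -> 1111110 (7 bits)
Total length = 4 + 5 + 11 + 7 = 27 bits.

Unary([3, 4, 10, 6]) = 111011110111111111101111110 (27 bits)


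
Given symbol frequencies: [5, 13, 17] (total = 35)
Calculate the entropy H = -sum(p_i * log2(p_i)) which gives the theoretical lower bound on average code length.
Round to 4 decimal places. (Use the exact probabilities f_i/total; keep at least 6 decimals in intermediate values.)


Per-symbol terms -p_i * log2(p_i) with p_i = f_i/35:
  p = 5/35 = 0.142857: log2(p) = -2.807355, -p*log2(p) = 0.401051
  p = 13/35 = 0.371429: log2(p) = -1.428843, -p*log2(p) = 0.530713
  p = 17/35 = 0.485714: log2(p) = -1.041820, -p*log2(p) = 0.506027
H = 0.401051 + 0.530713 + 0.506027 = 1.437791

H = 1.4378 bits/symbol


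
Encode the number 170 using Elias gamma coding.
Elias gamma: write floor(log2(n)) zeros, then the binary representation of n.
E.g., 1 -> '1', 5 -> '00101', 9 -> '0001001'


num_bits = floor(log2(170)) + 1 = 8
leading_zeros = num_bits - 1 = 7
binary(170) = 10101010

Elias gamma(170) = '0000000' + '10101010' = 000000010101010 (15 bits)


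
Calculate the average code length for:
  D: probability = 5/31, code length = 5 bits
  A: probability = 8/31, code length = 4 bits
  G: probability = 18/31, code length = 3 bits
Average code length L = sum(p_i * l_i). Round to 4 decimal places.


Weighted contributions p_i * l_i:
  D: (5/31) * 5 = 25/31
  A: (8/31) * 4 = 32/31
  G: (18/31) * 3 = 54/31
Sum = (25 + 32 + 54)/31 = 111/31

L = 111/31 = 3.5806 bits/symbol


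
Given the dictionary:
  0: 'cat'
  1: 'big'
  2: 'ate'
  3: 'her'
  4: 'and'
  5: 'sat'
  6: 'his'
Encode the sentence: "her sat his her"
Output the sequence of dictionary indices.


Look up each word in the dictionary:
  'her' -> 3
  'sat' -> 5
  'his' -> 6
  'her' -> 3

Encoded: [3, 5, 6, 3]


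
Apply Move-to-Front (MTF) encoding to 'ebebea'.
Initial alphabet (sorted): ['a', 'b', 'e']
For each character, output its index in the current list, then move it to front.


MTF encoding:
'e': index 2 in ['a', 'b', 'e'] -> ['e', 'a', 'b']
'b': index 2 in ['e', 'a', 'b'] -> ['b', 'e', 'a']
'e': index 1 in ['b', 'e', 'a'] -> ['e', 'b', 'a']
'b': index 1 in ['e', 'b', 'a'] -> ['b', 'e', 'a']
'e': index 1 in ['b', 'e', 'a'] -> ['e', 'b', 'a']
'a': index 2 in ['e', 'b', 'a'] -> ['a', 'e', 'b']


Output: [2, 2, 1, 1, 1, 2]


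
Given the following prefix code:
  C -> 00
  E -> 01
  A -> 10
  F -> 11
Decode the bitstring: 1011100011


Decoding step by step:
Bits 10 -> A
Bits 11 -> F
Bits 10 -> A
Bits 00 -> C
Bits 11 -> F


Decoded message: AFACF


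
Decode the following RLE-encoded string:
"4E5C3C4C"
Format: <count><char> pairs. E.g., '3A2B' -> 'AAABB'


Expanding each <count><char> pair:
  4E -> 'EEEE'
  5C -> 'CCCCC'
  3C -> 'CCC'
  4C -> 'CCCC'

Decoded = EEEECCCCCCCCCCCC


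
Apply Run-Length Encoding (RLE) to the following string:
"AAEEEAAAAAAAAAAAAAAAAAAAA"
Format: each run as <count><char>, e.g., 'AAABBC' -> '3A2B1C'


Scanning runs left to right:
  i=0: run of 'A' x 2 -> '2A'
  i=2: run of 'E' x 3 -> '3E'
  i=5: run of 'A' x 20 -> '20A'

RLE = 2A3E20A


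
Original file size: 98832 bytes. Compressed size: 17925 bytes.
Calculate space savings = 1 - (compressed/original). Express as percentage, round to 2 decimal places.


ratio = compressed/original = 17925/98832 = 0.181368
savings = 1 - ratio = 1 - 0.181368 = 0.818632
as a percentage: 0.818632 * 100 = 81.86%

Space savings = 1 - 17925/98832 = 81.86%


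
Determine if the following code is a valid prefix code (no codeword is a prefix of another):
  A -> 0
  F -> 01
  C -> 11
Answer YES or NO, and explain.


Checking each pair (does one codeword prefix another?):
  A='0' vs F='01': prefix -- VIOLATION

NO -- this is NOT a valid prefix code. A (0) is a prefix of F (01).


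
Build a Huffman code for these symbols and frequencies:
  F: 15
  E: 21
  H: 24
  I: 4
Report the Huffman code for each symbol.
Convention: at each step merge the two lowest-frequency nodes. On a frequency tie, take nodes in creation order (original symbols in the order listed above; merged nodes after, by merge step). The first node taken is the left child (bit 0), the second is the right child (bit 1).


Huffman tree construction:
Step 1: Merge I(4) + F(15) = 19
Step 2: Merge (I+F)(19) + E(21) = 40
Step 3: Merge H(24) + ((I+F)+E)(40) = 64
Read each symbol's code off the tree from the root (left child = 0, right child = 1).

Codes:
  F: 101 (length 3)
  E: 11 (length 2)
  H: 0 (length 1)
  I: 100 (length 3)
Average code length: 123/64 = 1.9219 bits/symbol


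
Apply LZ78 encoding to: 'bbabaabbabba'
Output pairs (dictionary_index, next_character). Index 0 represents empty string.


LZ78 encoding steps:
Dictionary: {0: ''}
Step 1: w='' (idx 0), next='b' -> output (0, 'b'), add 'b' as idx 1
Step 2: w='b' (idx 1), next='a' -> output (1, 'a'), add 'ba' as idx 2
Step 3: w='ba' (idx 2), next='a' -> output (2, 'a'), add 'baa' as idx 3
Step 4: w='b' (idx 1), next='b' -> output (1, 'b'), add 'bb' as idx 4
Step 5: w='' (idx 0), next='a' -> output (0, 'a'), add 'a' as idx 5
Step 6: w='bb' (idx 4), next='a' -> output (4, 'a'), add 'bba' as idx 6


Encoded: [(0, 'b'), (1, 'a'), (2, 'a'), (1, 'b'), (0, 'a'), (4, 'a')]


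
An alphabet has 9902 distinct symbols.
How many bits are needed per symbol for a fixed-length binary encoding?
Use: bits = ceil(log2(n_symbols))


log2(9902) = 13.2735
Bracket: 2^13 = 8192 < 9902 <= 2^14 = 16384
So ceil(log2(9902)) = 14

bits = ceil(log2(9902)) = ceil(13.2735) = 14 bits


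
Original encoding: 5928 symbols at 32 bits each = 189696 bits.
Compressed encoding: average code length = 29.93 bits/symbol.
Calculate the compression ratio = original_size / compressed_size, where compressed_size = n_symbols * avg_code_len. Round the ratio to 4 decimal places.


original_size = n_symbols * orig_bits = 5928 * 32 = 189696 bits
compressed_size = n_symbols * avg_code_len = 5928 * 29.93 = 177425.04 bits
ratio = original_size / compressed_size = 189696 / 177425.04 = 1.0692

Compression ratio = 1.0692


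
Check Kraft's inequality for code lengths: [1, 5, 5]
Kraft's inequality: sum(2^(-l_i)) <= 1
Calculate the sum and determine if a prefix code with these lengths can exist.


Sum = 2^(-1) + 2^(-5) + 2^(-5)
    = 0.5 + 0.03125 + 0.03125
    = 18/32 = 0.5625
Since 0.5625 <= 1, Kraft's inequality IS satisfied.
A prefix code with these lengths CAN exist.

Kraft sum = 0.5625. Satisfied.


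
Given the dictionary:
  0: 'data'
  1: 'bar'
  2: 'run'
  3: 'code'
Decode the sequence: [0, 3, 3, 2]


Look up each index in the dictionary:
  0 -> 'data'
  3 -> 'code'
  3 -> 'code'
  2 -> 'run'

Decoded: "data code code run"


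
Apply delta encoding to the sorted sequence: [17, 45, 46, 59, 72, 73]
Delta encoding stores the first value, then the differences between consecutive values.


First value: 17
Deltas:
  45 - 17 = 28
  46 - 45 = 1
  59 - 46 = 13
  72 - 59 = 13
  73 - 72 = 1


Delta encoded: [17, 28, 1, 13, 13, 1]


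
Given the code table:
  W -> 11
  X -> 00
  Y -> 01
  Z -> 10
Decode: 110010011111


Decoding:
11 -> W
00 -> X
10 -> Z
01 -> Y
11 -> W
11 -> W


Result: WXZYWW


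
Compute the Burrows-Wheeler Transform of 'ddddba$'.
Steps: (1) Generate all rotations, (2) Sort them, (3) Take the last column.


Rotations (sorted):
  0: $ddddba -> last char: a
  1: a$ddddb -> last char: b
  2: ba$dddd -> last char: d
  3: dba$ddd -> last char: d
  4: ddba$dd -> last char: d
  5: dddba$d -> last char: d
  6: ddddba$ -> last char: $


BWT = abdddd$


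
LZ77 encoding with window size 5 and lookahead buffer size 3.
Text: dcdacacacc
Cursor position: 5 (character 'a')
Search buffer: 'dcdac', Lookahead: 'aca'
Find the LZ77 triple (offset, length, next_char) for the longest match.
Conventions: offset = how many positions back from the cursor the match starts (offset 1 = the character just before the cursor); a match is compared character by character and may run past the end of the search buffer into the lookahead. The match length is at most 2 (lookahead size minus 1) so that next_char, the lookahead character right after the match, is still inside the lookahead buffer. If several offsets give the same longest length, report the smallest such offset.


Try each offset into the search buffer:
  offset=1 (pos 4, char 'c'): match length 0
  offset=2 (pos 3, char 'a'): match length 2
  offset=3 (pos 2, char 'd'): match length 0
  offset=4 (pos 1, char 'c'): match length 0
  offset=5 (pos 0, char 'd'): match length 0
Longest match has length 2 at offset 2.
next_char = character at position 5 + 2 = 7 -> 'a'

Best match: offset=2, length=2 (matching 'ac' starting at position 3)
LZ77 triple: (2, 2, 'a')


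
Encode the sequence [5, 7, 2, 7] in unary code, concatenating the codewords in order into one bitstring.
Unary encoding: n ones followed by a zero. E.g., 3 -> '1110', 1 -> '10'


Encode each number as n ones followed by a terminating 0:
  5 -> 111110 (6 bits)
  7 -> 11111110 (8 bits)
  2 -> 110 (3 bits)
  7 -> 11111110 (8 bits)
Total length = 6 + 8 + 3 + 8 = 25 bits.

Unary([5, 7, 2, 7]) = 1111101111111011011111110 (25 bits)


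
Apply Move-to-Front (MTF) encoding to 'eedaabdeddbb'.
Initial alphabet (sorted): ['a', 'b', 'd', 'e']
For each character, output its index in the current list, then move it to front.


MTF encoding:
'e': index 3 in ['a', 'b', 'd', 'e'] -> ['e', 'a', 'b', 'd']
'e': index 0 in ['e', 'a', 'b', 'd'] -> ['e', 'a', 'b', 'd']
'd': index 3 in ['e', 'a', 'b', 'd'] -> ['d', 'e', 'a', 'b']
'a': index 2 in ['d', 'e', 'a', 'b'] -> ['a', 'd', 'e', 'b']
'a': index 0 in ['a', 'd', 'e', 'b'] -> ['a', 'd', 'e', 'b']
'b': index 3 in ['a', 'd', 'e', 'b'] -> ['b', 'a', 'd', 'e']
'd': index 2 in ['b', 'a', 'd', 'e'] -> ['d', 'b', 'a', 'e']
'e': index 3 in ['d', 'b', 'a', 'e'] -> ['e', 'd', 'b', 'a']
'd': index 1 in ['e', 'd', 'b', 'a'] -> ['d', 'e', 'b', 'a']
'd': index 0 in ['d', 'e', 'b', 'a'] -> ['d', 'e', 'b', 'a']
'b': index 2 in ['d', 'e', 'b', 'a'] -> ['b', 'd', 'e', 'a']
'b': index 0 in ['b', 'd', 'e', 'a'] -> ['b', 'd', 'e', 'a']


Output: [3, 0, 3, 2, 0, 3, 2, 3, 1, 0, 2, 0]


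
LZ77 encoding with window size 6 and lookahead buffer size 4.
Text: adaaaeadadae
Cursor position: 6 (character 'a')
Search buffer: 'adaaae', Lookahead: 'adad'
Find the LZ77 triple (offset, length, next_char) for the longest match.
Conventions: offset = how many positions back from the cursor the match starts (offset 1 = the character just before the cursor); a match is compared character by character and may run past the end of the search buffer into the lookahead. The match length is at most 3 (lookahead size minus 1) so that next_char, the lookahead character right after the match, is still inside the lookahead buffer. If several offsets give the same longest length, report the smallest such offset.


Try each offset into the search buffer:
  offset=1 (pos 5, char 'e'): match length 0
  offset=2 (pos 4, char 'a'): match length 1
  offset=3 (pos 3, char 'a'): match length 1
  offset=4 (pos 2, char 'a'): match length 1
  offset=5 (pos 1, char 'd'): match length 0
  offset=6 (pos 0, char 'a'): match length 3
Longest match has length 3 at offset 6.
next_char = character at position 6 + 3 = 9 -> 'd'

Best match: offset=6, length=3 (matching 'ada' starting at position 0)
LZ77 triple: (6, 3, 'd')


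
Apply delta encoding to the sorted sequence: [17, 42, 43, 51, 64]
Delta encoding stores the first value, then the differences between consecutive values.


First value: 17
Deltas:
  42 - 17 = 25
  43 - 42 = 1
  51 - 43 = 8
  64 - 51 = 13


Delta encoded: [17, 25, 1, 8, 13]


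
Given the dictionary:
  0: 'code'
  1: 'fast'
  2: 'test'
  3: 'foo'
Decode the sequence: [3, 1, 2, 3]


Look up each index in the dictionary:
  3 -> 'foo'
  1 -> 'fast'
  2 -> 'test'
  3 -> 'foo'

Decoded: "foo fast test foo"


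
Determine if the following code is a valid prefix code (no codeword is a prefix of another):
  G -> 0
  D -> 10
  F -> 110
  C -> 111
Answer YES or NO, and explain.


Checking each pair (does one codeword prefix another?):
  G='0' vs D='10': no prefix
  G='0' vs F='110': no prefix
  G='0' vs C='111': no prefix
  D='10' vs G='0': no prefix
  D='10' vs F='110': no prefix
  D='10' vs C='111': no prefix
  F='110' vs G='0': no prefix
  F='110' vs D='10': no prefix
  F='110' vs C='111': no prefix
  C='111' vs G='0': no prefix
  C='111' vs D='10': no prefix
  C='111' vs F='110': no prefix
No violation found over all pairs.

YES -- this is a valid prefix code. No codeword is a prefix of any other codeword.


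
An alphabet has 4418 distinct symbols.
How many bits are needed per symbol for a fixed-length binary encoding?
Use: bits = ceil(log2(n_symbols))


log2(4418) = 12.1092
Bracket: 2^12 = 4096 < 4418 <= 2^13 = 8192
So ceil(log2(4418)) = 13

bits = ceil(log2(4418)) = ceil(12.1092) = 13 bits


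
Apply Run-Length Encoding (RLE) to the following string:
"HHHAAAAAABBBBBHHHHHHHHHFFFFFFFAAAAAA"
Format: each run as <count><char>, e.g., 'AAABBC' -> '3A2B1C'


Scanning runs left to right:
  i=0: run of 'H' x 3 -> '3H'
  i=3: run of 'A' x 6 -> '6A'
  i=9: run of 'B' x 5 -> '5B'
  i=14: run of 'H' x 9 -> '9H'
  i=23: run of 'F' x 7 -> '7F'
  i=30: run of 'A' x 6 -> '6A'

RLE = 3H6A5B9H7F6A


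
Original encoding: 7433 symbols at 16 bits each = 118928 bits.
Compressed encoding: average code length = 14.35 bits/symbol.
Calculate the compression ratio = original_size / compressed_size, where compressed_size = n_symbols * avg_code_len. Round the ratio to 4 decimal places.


original_size = n_symbols * orig_bits = 7433 * 16 = 118928 bits
compressed_size = n_symbols * avg_code_len = 7433 * 14.35 = 106663.55 bits
ratio = original_size / compressed_size = 118928 / 106663.55 = 1.115

Compression ratio = 1.115


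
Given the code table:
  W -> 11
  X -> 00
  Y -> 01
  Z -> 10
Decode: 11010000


Decoding:
11 -> W
01 -> Y
00 -> X
00 -> X


Result: WYXX


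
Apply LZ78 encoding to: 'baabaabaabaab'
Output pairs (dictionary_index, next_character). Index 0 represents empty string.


LZ78 encoding steps:
Dictionary: {0: ''}
Step 1: w='' (idx 0), next='b' -> output (0, 'b'), add 'b' as idx 1
Step 2: w='' (idx 0), next='a' -> output (0, 'a'), add 'a' as idx 2
Step 3: w='a' (idx 2), next='b' -> output (2, 'b'), add 'ab' as idx 3
Step 4: w='a' (idx 2), next='a' -> output (2, 'a'), add 'aa' as idx 4
Step 5: w='b' (idx 1), next='a' -> output (1, 'a'), add 'ba' as idx 5
Step 6: w='ab' (idx 3), next='a' -> output (3, 'a'), add 'aba' as idx 6
Step 7: w='ab' (idx 3), end of input -> output (3, '')


Encoded: [(0, 'b'), (0, 'a'), (2, 'b'), (2, 'a'), (1, 'a'), (3, 'a'), (3, '')]


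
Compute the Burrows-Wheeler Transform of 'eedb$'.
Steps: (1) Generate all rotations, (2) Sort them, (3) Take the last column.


Rotations (sorted):
  0: $eedb -> last char: b
  1: b$eed -> last char: d
  2: db$ee -> last char: e
  3: edb$e -> last char: e
  4: eedb$ -> last char: $


BWT = bdee$


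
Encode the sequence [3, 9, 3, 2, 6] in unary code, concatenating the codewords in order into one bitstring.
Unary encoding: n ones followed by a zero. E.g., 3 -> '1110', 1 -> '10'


Encode each number as n ones followed by a terminating 0:
  3 -> 1110 (4 bits)
  9 -> 1111111110 (10 bits)
  3 -> 1110 (4 bits)
  2 -> 110 (3 bits)
  6 -> 1111110 (7 bits)
Total length = 4 + 10 + 4 + 3 + 7 = 28 bits.

Unary([3, 9, 3, 2, 6]) = 1110111111111011101101111110 (28 bits)


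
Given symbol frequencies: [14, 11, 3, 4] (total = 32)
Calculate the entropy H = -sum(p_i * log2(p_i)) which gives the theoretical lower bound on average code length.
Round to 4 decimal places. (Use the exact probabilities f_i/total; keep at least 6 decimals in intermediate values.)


Per-symbol terms -p_i * log2(p_i) with p_i = f_i/32:
  p = 14/32 = 0.437500: log2(p) = -1.192645, -p*log2(p) = 0.521782
  p = 11/32 = 0.343750: log2(p) = -1.540568, -p*log2(p) = 0.529570
  p = 3/32 = 0.093750: log2(p) = -3.415037, -p*log2(p) = 0.320160
  p = 4/32 = 0.125000: log2(p) = -3.000000, -p*log2(p) = 0.375000
H = 0.521782 + 0.529570 + 0.320160 + 0.375000 = 1.746512

H = 1.7465 bits/symbol


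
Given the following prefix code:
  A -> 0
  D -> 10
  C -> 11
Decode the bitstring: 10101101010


Decoding step by step:
Bits 10 -> D
Bits 10 -> D
Bits 11 -> C
Bits 0 -> A
Bits 10 -> D
Bits 10 -> D


Decoded message: DDCADD


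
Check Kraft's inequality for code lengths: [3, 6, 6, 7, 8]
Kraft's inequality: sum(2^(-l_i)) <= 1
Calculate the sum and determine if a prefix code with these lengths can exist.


Sum = 2^(-3) + 2^(-6) + 2^(-6) + 2^(-7) + 2^(-8)
    = 0.125 + 0.015625 + 0.015625 + 0.0078125 + 0.00390625
    = 43/256 = 0.16796875
Since 0.16796875 <= 1, Kraft's inequality IS satisfied.
A prefix code with these lengths CAN exist.

Kraft sum = 0.16796875. Satisfied.


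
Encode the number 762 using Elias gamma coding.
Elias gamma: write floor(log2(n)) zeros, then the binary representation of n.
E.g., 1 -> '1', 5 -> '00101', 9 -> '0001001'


num_bits = floor(log2(762)) + 1 = 10
leading_zeros = num_bits - 1 = 9
binary(762) = 1011111010

Elias gamma(762) = '000000000' + '1011111010' = 0000000001011111010 (19 bits)


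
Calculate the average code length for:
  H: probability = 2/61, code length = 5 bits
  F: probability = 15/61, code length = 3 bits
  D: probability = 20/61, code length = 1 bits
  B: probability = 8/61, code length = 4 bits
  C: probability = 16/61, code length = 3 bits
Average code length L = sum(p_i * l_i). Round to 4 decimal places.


Weighted contributions p_i * l_i:
  H: (2/61) * 5 = 10/61
  F: (15/61) * 3 = 45/61
  D: (20/61) * 1 = 20/61
  B: (8/61) * 4 = 32/61
  C: (16/61) * 3 = 48/61
Sum = (10 + 45 + 20 + 32 + 48)/61 = 155/61

L = 155/61 = 2.5410 bits/symbol


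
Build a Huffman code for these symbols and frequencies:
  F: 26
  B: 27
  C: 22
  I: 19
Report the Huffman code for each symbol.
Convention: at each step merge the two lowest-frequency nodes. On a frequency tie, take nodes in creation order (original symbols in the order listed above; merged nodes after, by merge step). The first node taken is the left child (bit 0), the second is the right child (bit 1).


Huffman tree construction:
Step 1: Merge I(19) + C(22) = 41
Step 2: Merge F(26) + B(27) = 53
Step 3: Merge (I+C)(41) + (F+B)(53) = 94
Read each symbol's code off the tree from the root (left child = 0, right child = 1).

Codes:
  F: 10 (length 2)
  B: 11 (length 2)
  C: 01 (length 2)
  I: 00 (length 2)
Average code length: 188/94 = 2.0000 bits/symbol


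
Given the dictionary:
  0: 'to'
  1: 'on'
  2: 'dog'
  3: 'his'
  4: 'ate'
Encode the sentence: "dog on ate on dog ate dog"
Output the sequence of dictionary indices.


Look up each word in the dictionary:
  'dog' -> 2
  'on' -> 1
  'ate' -> 4
  'on' -> 1
  'dog' -> 2
  'ate' -> 4
  'dog' -> 2

Encoded: [2, 1, 4, 1, 2, 4, 2]


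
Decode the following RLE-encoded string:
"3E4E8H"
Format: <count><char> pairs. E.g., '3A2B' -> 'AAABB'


Expanding each <count><char> pair:
  3E -> 'EEE'
  4E -> 'EEEE'
  8H -> 'HHHHHHHH'

Decoded = EEEEEEEHHHHHHHH


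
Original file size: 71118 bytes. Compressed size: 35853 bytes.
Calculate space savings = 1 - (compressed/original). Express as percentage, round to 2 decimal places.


ratio = compressed/original = 35853/71118 = 0.504134
savings = 1 - ratio = 1 - 0.504134 = 0.495866
as a percentage: 0.495866 * 100 = 49.59%

Space savings = 1 - 35853/71118 = 49.59%


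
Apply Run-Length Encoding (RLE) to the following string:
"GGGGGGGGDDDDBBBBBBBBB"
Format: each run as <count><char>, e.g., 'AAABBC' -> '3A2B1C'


Scanning runs left to right:
  i=0: run of 'G' x 8 -> '8G'
  i=8: run of 'D' x 4 -> '4D'
  i=12: run of 'B' x 9 -> '9B'

RLE = 8G4D9B


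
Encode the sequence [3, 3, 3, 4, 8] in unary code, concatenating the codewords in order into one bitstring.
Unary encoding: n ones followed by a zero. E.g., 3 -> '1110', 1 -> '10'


Encode each number as n ones followed by a terminating 0:
  3 -> 1110 (4 bits)
  3 -> 1110 (4 bits)
  3 -> 1110 (4 bits)
  4 -> 11110 (5 bits)
  8 -> 111111110 (9 bits)
Total length = 4 + 4 + 4 + 5 + 9 = 26 bits.

Unary([3, 3, 3, 4, 8]) = 11101110111011110111111110 (26 bits)


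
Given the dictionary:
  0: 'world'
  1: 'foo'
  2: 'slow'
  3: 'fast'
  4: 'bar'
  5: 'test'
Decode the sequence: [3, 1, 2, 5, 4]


Look up each index in the dictionary:
  3 -> 'fast'
  1 -> 'foo'
  2 -> 'slow'
  5 -> 'test'
  4 -> 'bar'

Decoded: "fast foo slow test bar"


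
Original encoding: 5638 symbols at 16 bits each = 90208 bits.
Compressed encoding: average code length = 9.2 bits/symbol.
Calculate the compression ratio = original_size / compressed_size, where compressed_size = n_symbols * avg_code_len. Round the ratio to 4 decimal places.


original_size = n_symbols * orig_bits = 5638 * 16 = 90208 bits
compressed_size = n_symbols * avg_code_len = 5638 * 9.2 = 51869.6 bits
ratio = original_size / compressed_size = 90208 / 51869.6 = 1.7391

Compression ratio = 1.7391


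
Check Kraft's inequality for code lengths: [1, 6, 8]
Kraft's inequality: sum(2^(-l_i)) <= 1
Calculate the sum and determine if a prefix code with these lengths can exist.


Sum = 2^(-1) + 2^(-6) + 2^(-8)
    = 0.5 + 0.015625 + 0.00390625
    = 133/256 = 0.51953125
Since 0.51953125 <= 1, Kraft's inequality IS satisfied.
A prefix code with these lengths CAN exist.

Kraft sum = 0.51953125. Satisfied.


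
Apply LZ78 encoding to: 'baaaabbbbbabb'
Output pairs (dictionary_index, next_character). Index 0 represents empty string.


LZ78 encoding steps:
Dictionary: {0: ''}
Step 1: w='' (idx 0), next='b' -> output (0, 'b'), add 'b' as idx 1
Step 2: w='' (idx 0), next='a' -> output (0, 'a'), add 'a' as idx 2
Step 3: w='a' (idx 2), next='a' -> output (2, 'a'), add 'aa' as idx 3
Step 4: w='a' (idx 2), next='b' -> output (2, 'b'), add 'ab' as idx 4
Step 5: w='b' (idx 1), next='b' -> output (1, 'b'), add 'bb' as idx 5
Step 6: w='bb' (idx 5), next='a' -> output (5, 'a'), add 'bba' as idx 6
Step 7: w='bb' (idx 5), end of input -> output (5, '')


Encoded: [(0, 'b'), (0, 'a'), (2, 'a'), (2, 'b'), (1, 'b'), (5, 'a'), (5, '')]


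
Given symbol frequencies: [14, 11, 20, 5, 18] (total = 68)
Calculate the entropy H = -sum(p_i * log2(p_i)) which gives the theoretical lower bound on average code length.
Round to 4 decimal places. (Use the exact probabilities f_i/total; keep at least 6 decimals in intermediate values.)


Per-symbol terms -p_i * log2(p_i) with p_i = f_i/68:
  p = 14/68 = 0.205882: log2(p) = -2.280108, -p*log2(p) = 0.469434
  p = 11/68 = 0.161765: log2(p) = -2.628031, -p*log2(p) = 0.425123
  p = 20/68 = 0.294118: log2(p) = -1.765535, -p*log2(p) = 0.519275
  p = 5/68 = 0.073529: log2(p) = -3.765535, -p*log2(p) = 0.276878
  p = 18/68 = 0.264706: log2(p) = -1.917538, -p*log2(p) = 0.507584
H = 0.469434 + 0.425123 + 0.519275 + 0.276878 + 0.507584 = 2.198294

H = 2.1983 bits/symbol


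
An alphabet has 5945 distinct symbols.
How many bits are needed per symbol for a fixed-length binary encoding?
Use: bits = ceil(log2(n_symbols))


log2(5945) = 12.5375
Bracket: 2^12 = 4096 < 5945 <= 2^13 = 8192
So ceil(log2(5945)) = 13

bits = ceil(log2(5945)) = ceil(12.5375) = 13 bits


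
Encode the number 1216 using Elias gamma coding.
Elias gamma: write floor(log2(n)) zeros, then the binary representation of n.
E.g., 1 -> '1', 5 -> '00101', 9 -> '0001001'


num_bits = floor(log2(1216)) + 1 = 11
leading_zeros = num_bits - 1 = 10
binary(1216) = 10011000000

Elias gamma(1216) = '0000000000' + '10011000000' = 000000000010011000000 (21 bits)


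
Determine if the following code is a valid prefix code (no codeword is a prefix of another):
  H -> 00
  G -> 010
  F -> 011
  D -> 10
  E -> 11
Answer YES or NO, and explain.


Checking each pair (does one codeword prefix another?):
  H='00' vs G='010': no prefix
  H='00' vs F='011': no prefix
  H='00' vs D='10': no prefix
  H='00' vs E='11': no prefix
  G='010' vs H='00': no prefix
  G='010' vs F='011': no prefix
  G='010' vs D='10': no prefix
  G='010' vs E='11': no prefix
  F='011' vs H='00': no prefix
  F='011' vs G='010': no prefix
  F='011' vs D='10': no prefix
  F='011' vs E='11': no prefix
  D='10' vs H='00': no prefix
  D='10' vs G='010': no prefix
  D='10' vs F='011': no prefix
  D='10' vs E='11': no prefix
  E='11' vs H='00': no prefix
  E='11' vs G='010': no prefix
  E='11' vs F='011': no prefix
  E='11' vs D='10': no prefix
No violation found over all pairs.

YES -- this is a valid prefix code. No codeword is a prefix of any other codeword.


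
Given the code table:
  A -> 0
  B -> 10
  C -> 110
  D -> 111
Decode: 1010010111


Decoding:
10 -> B
10 -> B
0 -> A
10 -> B
111 -> D


Result: BBABD


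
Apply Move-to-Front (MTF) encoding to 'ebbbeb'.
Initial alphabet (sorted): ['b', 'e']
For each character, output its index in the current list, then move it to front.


MTF encoding:
'e': index 1 in ['b', 'e'] -> ['e', 'b']
'b': index 1 in ['e', 'b'] -> ['b', 'e']
'b': index 0 in ['b', 'e'] -> ['b', 'e']
'b': index 0 in ['b', 'e'] -> ['b', 'e']
'e': index 1 in ['b', 'e'] -> ['e', 'b']
'b': index 1 in ['e', 'b'] -> ['b', 'e']


Output: [1, 1, 0, 0, 1, 1]


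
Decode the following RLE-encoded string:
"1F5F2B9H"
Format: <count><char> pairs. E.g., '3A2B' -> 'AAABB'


Expanding each <count><char> pair:
  1F -> 'F'
  5F -> 'FFFFF'
  2B -> 'BB'
  9H -> 'HHHHHHHHH'

Decoded = FFFFFFBBHHHHHHHHH


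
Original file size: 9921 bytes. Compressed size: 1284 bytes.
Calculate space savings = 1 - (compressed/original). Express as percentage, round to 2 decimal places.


ratio = compressed/original = 1284/9921 = 0.129422
savings = 1 - ratio = 1 - 0.129422 = 0.870578
as a percentage: 0.870578 * 100 = 87.06%

Space savings = 1 - 1284/9921 = 87.06%


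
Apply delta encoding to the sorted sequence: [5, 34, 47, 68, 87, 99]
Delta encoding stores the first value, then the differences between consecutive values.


First value: 5
Deltas:
  34 - 5 = 29
  47 - 34 = 13
  68 - 47 = 21
  87 - 68 = 19
  99 - 87 = 12


Delta encoded: [5, 29, 13, 21, 19, 12]


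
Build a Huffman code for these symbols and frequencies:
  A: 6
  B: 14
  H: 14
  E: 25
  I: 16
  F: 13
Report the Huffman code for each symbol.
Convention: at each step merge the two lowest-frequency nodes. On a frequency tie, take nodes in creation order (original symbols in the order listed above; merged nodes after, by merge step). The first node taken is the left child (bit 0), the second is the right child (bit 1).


Huffman tree construction:
Step 1: Merge A(6) + F(13) = 19
Step 2: Merge B(14) + H(14) = 28
Step 3: Merge I(16) + (A+F)(19) = 35
Step 4: Merge E(25) + (B+H)(28) = 53
Step 5: Merge (I+(A+F))(35) + (E+(B+H))(53) = 88
Read each symbol's code off the tree from the root (left child = 0, right child = 1).

Codes:
  A: 010 (length 3)
  B: 110 (length 3)
  H: 111 (length 3)
  E: 10 (length 2)
  I: 00 (length 2)
  F: 011 (length 3)
Average code length: 223/88 = 2.5341 bits/symbol


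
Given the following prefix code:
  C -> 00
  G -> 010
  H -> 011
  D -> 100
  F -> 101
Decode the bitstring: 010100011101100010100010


Decoding step by step:
Bits 010 -> G
Bits 100 -> D
Bits 011 -> H
Bits 101 -> F
Bits 100 -> D
Bits 010 -> G
Bits 100 -> D
Bits 010 -> G


Decoded message: GDHFDGDG


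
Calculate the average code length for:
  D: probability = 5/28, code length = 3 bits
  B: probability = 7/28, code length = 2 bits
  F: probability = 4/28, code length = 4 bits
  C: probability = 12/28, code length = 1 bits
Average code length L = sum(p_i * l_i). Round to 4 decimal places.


Weighted contributions p_i * l_i:
  D: (5/28) * 3 = 15/28
  B: (7/28) * 2 = 14/28
  F: (4/28) * 4 = 16/28
  C: (12/28) * 1 = 12/28
Sum = (15 + 14 + 16 + 12)/28 = 57/28

L = 57/28 = 2.0357 bits/symbol


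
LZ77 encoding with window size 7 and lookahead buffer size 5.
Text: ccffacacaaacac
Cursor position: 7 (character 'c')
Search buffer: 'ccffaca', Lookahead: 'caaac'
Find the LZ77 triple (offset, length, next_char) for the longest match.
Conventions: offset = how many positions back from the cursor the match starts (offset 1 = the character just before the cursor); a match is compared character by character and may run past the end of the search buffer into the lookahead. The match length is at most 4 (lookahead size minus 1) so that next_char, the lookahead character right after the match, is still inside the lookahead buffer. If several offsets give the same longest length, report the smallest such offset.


Try each offset into the search buffer:
  offset=1 (pos 6, char 'a'): match length 0
  offset=2 (pos 5, char 'c'): match length 2
  offset=3 (pos 4, char 'a'): match length 0
  offset=4 (pos 3, char 'f'): match length 0
  offset=5 (pos 2, char 'f'): match length 0
  offset=6 (pos 1, char 'c'): match length 1
  offset=7 (pos 0, char 'c'): match length 1
Longest match has length 2 at offset 2.
next_char = character at position 7 + 2 = 9 -> 'a'

Best match: offset=2, length=2 (matching 'ca' starting at position 5)
LZ77 triple: (2, 2, 'a')


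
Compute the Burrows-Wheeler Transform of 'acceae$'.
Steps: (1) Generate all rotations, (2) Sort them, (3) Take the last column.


Rotations (sorted):
  0: $acceae -> last char: e
  1: acceae$ -> last char: $
  2: ae$acce -> last char: e
  3: cceae$a -> last char: a
  4: ceae$ac -> last char: c
  5: e$accea -> last char: a
  6: eae$acc -> last char: c


BWT = e$eacac


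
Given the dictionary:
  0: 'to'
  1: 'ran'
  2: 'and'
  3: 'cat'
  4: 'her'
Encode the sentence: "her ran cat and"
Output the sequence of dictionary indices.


Look up each word in the dictionary:
  'her' -> 4
  'ran' -> 1
  'cat' -> 3
  'and' -> 2

Encoded: [4, 1, 3, 2]


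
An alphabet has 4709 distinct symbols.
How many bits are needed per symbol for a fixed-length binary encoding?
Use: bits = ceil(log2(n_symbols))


log2(4709) = 12.2012
Bracket: 2^12 = 4096 < 4709 <= 2^13 = 8192
So ceil(log2(4709)) = 13

bits = ceil(log2(4709)) = ceil(12.2012) = 13 bits


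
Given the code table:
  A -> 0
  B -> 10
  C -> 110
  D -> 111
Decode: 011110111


Decoding:
0 -> A
111 -> D
10 -> B
111 -> D


Result: ADBD


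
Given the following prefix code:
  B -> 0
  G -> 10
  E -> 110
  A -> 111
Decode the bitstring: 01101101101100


Decoding step by step:
Bits 0 -> B
Bits 110 -> E
Bits 110 -> E
Bits 110 -> E
Bits 110 -> E
Bits 0 -> B


Decoded message: BEEEEB
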